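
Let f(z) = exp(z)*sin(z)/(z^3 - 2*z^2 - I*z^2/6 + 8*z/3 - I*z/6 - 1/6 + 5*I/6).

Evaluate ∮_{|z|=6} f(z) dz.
pi*(1440/2041 - 756*I/2041)*exp(-I/3)*sinh(1/3) + pi*(144/785 - 264*I/785)*exp(1 + 3*I/2)*sin(1 + 3*I/2) + pi*(-36/65 - 24*I/65)*exp(1 - I)*sin(1 - I)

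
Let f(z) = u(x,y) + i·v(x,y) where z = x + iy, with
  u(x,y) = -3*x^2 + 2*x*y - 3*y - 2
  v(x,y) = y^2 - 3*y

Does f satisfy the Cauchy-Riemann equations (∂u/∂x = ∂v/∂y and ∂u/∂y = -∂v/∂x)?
∂u/∂x = -6*x + 2*y
∂v/∂y = 2*y - 3
∂u/∂y = 2*x - 3
∂v/∂x = 0
∂u/∂x ≠ ∂v/∂y and ∂u/∂y ≠ -∂v/∂x; the Cauchy-Riemann equations are not satisfied, so f is not analytic.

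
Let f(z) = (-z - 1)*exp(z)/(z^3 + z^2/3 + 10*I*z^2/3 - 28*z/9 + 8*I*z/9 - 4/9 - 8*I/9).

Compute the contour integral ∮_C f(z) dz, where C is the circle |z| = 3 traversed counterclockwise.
By the residue theorem, ∮_C f(z) dz = 2πi · (sum of the residues of f at the poles inside |z| = 3).

The denominator factors as (z + 1/3 + 2*I/3)*(z + 2*I)*(z + 2*I/3), so the singularities of f are simple poles at z = -1/3 - 2*I/3, z = -2*I, z = -2*I/3.
  |-1/3 - 2*I/3|² = 5/9 < 9 = 3², so this pole is inside the contour.
  |-2*I|² = 4 < 9 = 3², so this pole is inside the contour.
  |-2*I/3|² = 4/9 < 9 = 3², so this pole is inside the contour.

With P(z) = (-z - 1)*exp(z) and Q(z) = z^3 + z^2/3 + 10*I*z^2/3 - 28*z/9 + 8*I*z/9 - 4/9 - 8*I/9, each pole is simple, so Res(f, z₀) = P(z₀)/Q'(z₀) with Q'(z) = 3*z^2 + 2*z/3 + 20*I*z/3 - 28/9 + 8*I/9.
  Res(f, -1/3 - 2*I/3) = P(-1/3 - 2*I/3)/Q'(-1/3 - 2*I/3) = ((-2/3 + 2*I/3)*exp(-1/3 - 2*I/3))/(1/9 - 4*I/9) = (-30/17 - 18*I/17)*exp(-1/3 - 2*I/3)
  Res(f, -2*I) = P(-2*I)/Q'(-2*I) = ((-1 + 2*I)*exp(-2*I))/(-16/9 - 4*I/9) = (9/34 - 81*I/68)*exp(-2*I)
  Res(f, -2*I/3) = P(-2*I/3)/Q'(-2*I/3) = ((-1 + 2*I/3)*exp(-2*I/3))/(4*I/9) = (3/2 + 9*I/4)*exp(-2*I/3)

Sum of residues inside C: (-30/17 - 18*I/17)*exp(-1/3 - 2*I/3) + (9/34 - 81*I/68)*exp(-2*I) + (3/2 + 9*I/4)*exp(-2*I/3)
∮_C f(z) dz = 2πi · ((-30/17 - 18*I/17)*exp(-1/3 - 2*I/3) + (9/34 - 81*I/68)*exp(-2*I) + (3/2 + 9*I/4)*exp(-2*I/3)) = pi*(36/17 - 60*I/17)*exp(-1/3 - 2*I/3) + pi*(81/34 + 9*I/17)*exp(-2*I) + pi*(-9/2 + 3*I)*exp(-2*I/3)

Final answer: pi*(36/17 - 60*I/17)*exp(-1/3 - 2*I/3) + pi*(81/34 + 9*I/17)*exp(-2*I) + pi*(-9/2 + 3*I)*exp(-2*I/3)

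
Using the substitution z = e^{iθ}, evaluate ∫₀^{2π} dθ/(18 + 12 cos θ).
sqrt(5)*pi/15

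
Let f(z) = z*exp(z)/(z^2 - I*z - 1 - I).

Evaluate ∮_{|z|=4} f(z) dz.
By the residue theorem, ∮_C f(z) dz = 2πi · (sum of the residues of f at the poles inside |z| = 4).

The denominator factors as (z + 1)*(z - 1 - I), so the singularities of f are simple poles at z = -1, z = 1 + I.
  |-1|² = 1 < 16 = 4², so this pole is inside the contour.
  |1 + I|² = 2 < 16 = 4², so this pole is inside the contour.

With P(z) = z*exp(z) and Q(z) = z^2 - I*z - 1 - I, each pole is simple, so Res(f, z₀) = P(z₀)/Q'(z₀) with Q'(z) = 2*z - I.
  Res(f, -1) = P(-1)/Q'(-1) = (-exp(-1))/(-2 - I) = (2/5 - I/5)*exp(-1)
  Res(f, 1 + I) = P(1 + I)/Q'(1 + I) = ((1 + I)*exp(1 + I))/(2 + I) = (3/5 + I/5)*exp(1 + I)

Sum of residues inside C: (2/5 - I/5)*exp(-1) + (3/5 + I/5)*exp(1 + I)
∮_C f(z) dz = 2πi · ((2/5 - I/5)*exp(-1) + (3/5 + I/5)*exp(1 + I)) = pi*(2/5 + 4*I/5)*exp(-1) + pi*(-2/5 + 6*I/5)*exp(1 + I)

Final answer: pi*(2/5 + 4*I/5)*exp(-1) + pi*(-2/5 + 6*I/5)*exp(1 + I)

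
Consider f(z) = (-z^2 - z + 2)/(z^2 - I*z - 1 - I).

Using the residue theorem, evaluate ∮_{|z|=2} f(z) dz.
By the residue theorem, ∮_C f(z) dz = 2πi · (sum of the residues of f at the poles inside |z| = 2).

The denominator factors as (z + 1)*(z - 1 - I), so the singularities of f are simple poles at z = -1, z = 1 + I.
  |-1|² = 1 < 4 = 2², so this pole is inside the contour.
  |1 + I|² = 2 < 4 = 2², so this pole is inside the contour.

With P(z) = -z^2 - z + 2 and Q(z) = z^2 - I*z - 1 - I, each pole is simple, so Res(f, z₀) = P(z₀)/Q'(z₀) with Q'(z) = 2*z - I.
  Res(f, -1) = P(-1)/Q'(-1) = (2)/(-2 - I) = -4/5 + 2*I/5
  Res(f, 1 + I) = P(1 + I)/Q'(1 + I) = (1 - 3*I)/(2 + I) = -1/5 - 7*I/5

Sum of residues inside C: -1 - I
∮_C f(z) dz = 2πi · (-1 - I) = pi*(2 - 2*I)

Final answer: pi*(2 - 2*I)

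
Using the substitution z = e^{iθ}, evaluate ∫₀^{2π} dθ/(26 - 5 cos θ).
Call the integral J. The integrand is 2π-periodic and we integrate over a full period, so shifting θ does not change the value (θ → θ + π flips the sign of the trig term). Hence
  J = ∫₀^{2π} dθ/(26 + 5 cos θ).
Put z = e^{iθ}: then cos θ = (z + 1/z)/2, dθ = dz/(iz), and z runs once counterclockwise around |z| = 1:
  J = ∮_{|z|=1} 1/(26 + 5*(z + 1/z)/2) · dz/(iz) = (2/i) ∮_{|z|=1} dz/(5*z^2 + 52*z + 5).
The roots of 5*z^2 + 52*z + 5 are z = (-26 ± sqrt(26^2 - 5^2))/5, with sqrt(651) = sqrt(651); their product is 1, so only z₊ = -26/5 + sqrt(651)/5 lies inside the unit circle (z₋ = -26/5 - sqrt(651)/5 lies outside).
z₊ is a simple zero of q(z) = 5*z^2 + 52*z + 5, so Res(1/q, z₊) = 1/q'(z₊) with q'(z) = 10*z + 52; and q'(z₊) = 5*(z₊ - z₋) = 2*sqrt(651).
Therefore J = (2/i) · 2πi · 1/(2*sqrt(651)) = 2*pi/(sqrt(651)) = 2*sqrt(651)*pi/651

Final answer: 2*sqrt(651)*pi/651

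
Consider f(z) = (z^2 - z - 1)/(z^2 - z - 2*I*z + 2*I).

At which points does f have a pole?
The singularities of f are the zeros of the denominator. Factoring,
  z^2 - z - 2*I*z + 2*I = (z - 2*I)*(z - 1)
so the candidates are z = 2*I, z = 1.

Check the numerator P(z) = z^2 - z - 1 at each one:
  P(2*I) = -5 - 2*I ≠ 0, so z = 2*I is a (simple) pole.
  P(1) = -1 ≠ 0, so z = 1 is a (simple) pole.

Poles of f: {2*I, 1}

Final answer: {2*I, 1}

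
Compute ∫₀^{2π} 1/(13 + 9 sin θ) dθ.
sqrt(22)*pi/22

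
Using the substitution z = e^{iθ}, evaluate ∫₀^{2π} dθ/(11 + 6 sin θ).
Call the integral J. The integrand is 2π-periodic and we integrate over a full period, so shifting θ does not change the value (θ → θ + π/2 turns sin θ into cos θ). Hence
  J = ∫₀^{2π} dθ/(11 + 6 cos θ).
Put z = e^{iθ}: then cos θ = (z + 1/z)/2, dθ = dz/(iz), and z runs once counterclockwise around |z| = 1:
  J = ∮_{|z|=1} 1/(11 + 6*(z + 1/z)/2) · dz/(iz) = (2/i) ∮_{|z|=1} dz/(6*z^2 + 22*z + 6).
The roots of 6*z^2 + 22*z + 6 are z = (-11 ± sqrt(11^2 - 6^2))/6, with sqrt(85) = sqrt(85); their product is 1, so only z₊ = -11/6 + sqrt(85)/6 lies inside the unit circle (z₋ = -11/6 - sqrt(85)/6 lies outside).
z₊ is a simple zero of q(z) = 6*z^2 + 22*z + 6, so Res(1/q, z₊) = 1/q'(z₊) with q'(z) = 12*z + 22; and q'(z₊) = 6*(z₊ - z₋) = 2*sqrt(85).
Therefore J = (2/i) · 2πi · 1/(2*sqrt(85)) = 2*pi/(sqrt(85)) = 2*sqrt(85)*pi/85

Final answer: 2*sqrt(85)*pi/85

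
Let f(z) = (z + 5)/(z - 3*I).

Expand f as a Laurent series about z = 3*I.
Put w = z - (3*I), i.e. z = w + 3*I. The denominator is w, so it suffices to rewrite the numerator in powers of w.

P(z) = z + 5
P(w + 3*I) = 5 + 3*I + w

Dividing each term by w:
  f = (5 + 3*I)/w + 1

Substituting back w = z - 3*I:
  f(z) = (5 + 3*I)/(z - 3*I) + 1

The series is finite because the numerator is a polynomial; the negative powers form the principal part, and the coefficient of 1/(z - 3*I) gives Res(f, 3*I) = 5 + 3*I.

Final answer: (5 + 3*I)/(z - 3*I) + 1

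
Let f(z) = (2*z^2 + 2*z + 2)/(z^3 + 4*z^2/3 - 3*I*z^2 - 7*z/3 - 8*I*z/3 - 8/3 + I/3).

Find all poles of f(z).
The singularities of f are the zeros of the denominator. Factoring,
  z^3 + 4*z^2/3 - 3*I*z^2 - 7*z/3 - 8*I*z/3 - 8/3 + I/3 = (z + 1)*(z + 1 - 2*I)*(z - 2/3 - I)
so the candidates are z = -1, z = -1 + 2*I, z = 2/3 + I.

Check the numerator P(z) = 2*z^2 + 2*z + 2 at each one:
  P(-1) = 2 ≠ 0, so z = -1 is a (simple) pole.
  P(-1 + 2*I) = -6 - 4*I ≠ 0, so z = -1 + 2*I is a (simple) pole.
  P(2/3 + I) = 20/9 + 14*I/3 ≠ 0, so z = 2/3 + I is a (simple) pole.

Poles of f: {-1, -1 + 2*I, 2/3 + I}

Final answer: {-1, -1 + 2*I, 2/3 + I}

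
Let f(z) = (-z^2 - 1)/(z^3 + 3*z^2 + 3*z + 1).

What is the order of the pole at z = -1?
Factor the denominator:
  z^3 + 3*z^2 + 3*z + 1 = (z + 1)^3

The numerator P(z) = -z^2 - 1 has P(-1) = -2 ≠ 0, so no factor of (z + 1) cancels.
Near z = -1 we can therefore write f(z) = g(z)/(z + 1)^3 with g analytic at -1 and g(-1) ≠ 0 (g is just the numerator).

Hence z = -1 is a pole of order 3.

Final answer: 3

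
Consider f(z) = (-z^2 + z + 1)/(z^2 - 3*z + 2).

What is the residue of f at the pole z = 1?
-1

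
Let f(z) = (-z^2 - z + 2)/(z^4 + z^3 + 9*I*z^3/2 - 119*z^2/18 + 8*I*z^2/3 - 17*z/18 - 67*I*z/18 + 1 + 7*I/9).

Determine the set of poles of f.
The singularities of f are the zeros of the denominator. Factoring,
  z^4 + z^3 + 9*I*z^3/2 - 119*z^2/18 + 8*I*z^2/3 - 17*z/18 - 67*I*z/18 + 1 + 7*I/9 = (z - 1/3)*(z + 1/3 + I)*(z + 2*I)*(z + 1 + 3*I/2)
so the candidates are z = 1/3, z = -1/3 - I, z = -2*I, z = -1 - 3*I/2.

Check the numerator P(z) = -z^2 - z + 2 at each one:
  P(1/3) = 14/9 ≠ 0, so z = 1/3 is a (simple) pole.
  P(-1/3 - I) = 29/9 + I/3 ≠ 0, so z = -1/3 - I is a (simple) pole.
  P(-2*I) = 6 + 2*I ≠ 0, so z = -2*I is a (simple) pole.
  P(-1 - 3*I/2) = 17/4 - 3*I/2 ≠ 0, so z = -1 - 3*I/2 is a (simple) pole.

Poles of f: {-1 - 3*I/2, -1/3 - I, -2*I, 1/3}

Final answer: {-1 - 3*I/2, -1/3 - I, -2*I, 1/3}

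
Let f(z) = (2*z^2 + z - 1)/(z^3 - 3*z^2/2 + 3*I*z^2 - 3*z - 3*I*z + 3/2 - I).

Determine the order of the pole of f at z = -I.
Factor the denominator:
  z^3 - 3*z^2/2 + 3*I*z^2 - 3*z - 3*I*z + 3/2 - I = (z + I)^2*(z - 3/2 + I)

The numerator P(z) = 2*z^2 + z - 1 has P(-I) = -3 - I ≠ 0, so no factor of (z + I) cancels.
Near z = -I we can therefore write f(z) = g(z)/(z + I)^2 with g analytic at -I and g(-I) ≠ 0 (g is the numerator divided by the remaining denominator factors).

Hence z = -I is a pole of order 2.

Final answer: 2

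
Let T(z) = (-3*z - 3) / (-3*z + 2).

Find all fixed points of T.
{5/6 - sqrt(61)/6, 5/6 + sqrt(61)/6}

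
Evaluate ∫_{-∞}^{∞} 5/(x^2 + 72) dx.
Let f(z) = 5/(z^2 + 72). The denominator has no real zeros and deg Q - deg P = 2 ≥ 2, so the integral of f over the upper semicircle |z| = R tends to 0 as R → ∞. Closing the contour in the upper half-plane,
  ∫_{-∞}^{∞} f(x) dx = 2πi · Σ Res(f, z_k)  over the poles with Im z_k > 0.

Zeros of the denominator: z^2 + 72 = 0 gives z = ±6*sqrt(2)*I.
Upper half-plane: z = 6*sqrt(2)*I (simple).

Each pole is a simple zero of Q(z) = z^2 + 72, so Res(f, z₀) = P(z₀)/Q'(z₀) with P(z) = 5, Q'(z) = 2*z:
  Res(f, 6*sqrt(2)*I) = (5)/(12*sqrt(2)*I) = -5*sqrt(2)*I/24

∫_{-∞}^{∞} f(x) dx = 2πi · (-5*sqrt(2)*I/24) = 5*sqrt(2)*pi/12

Final answer: 5*sqrt(2)*pi/12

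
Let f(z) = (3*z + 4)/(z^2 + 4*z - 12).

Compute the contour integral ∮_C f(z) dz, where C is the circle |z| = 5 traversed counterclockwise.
By the residue theorem, ∮_C f(z) dz = 2πi · (sum of the residues of f at the poles inside |z| = 5).

The denominator factors as (z - 2)*(z + 6), so the singularities of f are simple poles at z = 2, z = -6.
  |2|² = 4 < 25 = 5², so this pole is inside the contour.
  |-6|² = 36 > 25 = 5², so this pole is outside the contour.

With P(z) = 3*z + 4 and Q(z) = z^2 + 4*z - 12, each pole is simple, so Res(f, z₀) = P(z₀)/Q'(z₀) with Q'(z) = 2*z + 4.
  Res(f, 2) = P(2)/Q'(2) = (10)/(8) = 5/4

∮_C f(z) dz = 2πi · (5/4) = 5*I*pi/2

Final answer: 5*I*pi/2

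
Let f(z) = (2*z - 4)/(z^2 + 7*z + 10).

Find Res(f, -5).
Write f(z) = P(z)/Q(z) with P(z) = 2*z - 4 and Q(z) = z^2 + 7*z + 10.
The denominator factors as Q(z) = (z + 2)*(z + 5), so z = -5 is a simple zero of Q and P is analytic there; z = -5 is therefore a simple pole and
  Res(f, z₀) = P(z₀)/Q'(z₀).

Q'(z) = 2*z + 7, so Q'(-5) = -3.
P(-5) = -14.

Res(f, -5) = (-14)/(-3) = 14/3

Final answer: 14/3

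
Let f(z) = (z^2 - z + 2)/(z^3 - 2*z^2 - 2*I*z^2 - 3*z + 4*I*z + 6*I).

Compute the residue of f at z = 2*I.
Write f(z) = P(z)/Q(z) with P(z) = z^2 - z + 2 and Q(z) = z^3 - 2*z^2 - 2*I*z^2 - 3*z + 4*I*z + 6*I.
The denominator factors as Q(z) = (z - 2*I)*(z + 1)*(z - 3), so z = 2*I is a simple zero of Q and P is analytic there; z = 2*I is therefore a simple pole and
  Res(f, z₀) = P(z₀)/Q'(z₀).

Q'(z) = 3*z^2 - 4*z - 4*I*z - 3 + 4*I, so Q'(2*I) = -7 - 4*I.
P(2*I) = -2 - 2*I.

Res(f, 2*I) = (-2 - 2*I)/(-7 - 4*I) = 22/65 + 6*I/65

Final answer: 22/65 + 6*I/65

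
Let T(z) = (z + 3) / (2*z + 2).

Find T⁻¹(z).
Set w = T(z) = (z + 3) / (2*z + 2) and solve for z:
  w*(2*z + 2) = z + 3
  2*w + z*(2*w - 1) - 3 = 0
  z*(2*w - 1) = 3 - 2*w
  z = (2*w - 3)/(1 - 2*w)
Renaming the variable, T⁻¹(z) = (2*z - 3)/(-2*z + 1) = (-2*z + 3)/(2*z - 1).
(Check: ad - bc = -4 ≠ 0, so T is invertible.)

Final answer: (-2*z + 3)/(2*z - 1)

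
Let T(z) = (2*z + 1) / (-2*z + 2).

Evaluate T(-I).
Substitute z = -I:
  numerator:   2*(-I) + 1 = 1 - 2*I
  denominator: -2*(-I) + 2 = 2 + 2*I
T(-I) = (1 - 2*I)/(2 + 2*I); multiplying numerator and denominator by the conjugate 2 - 2*I gives (-2 - 6*I)/8 = -1/4 - 3*I/4

Final answer: -1/4 - 3*I/4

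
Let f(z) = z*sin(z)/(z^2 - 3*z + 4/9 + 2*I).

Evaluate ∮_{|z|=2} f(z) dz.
pi*(-16/97 + 36*I/97)*sinh(2/3)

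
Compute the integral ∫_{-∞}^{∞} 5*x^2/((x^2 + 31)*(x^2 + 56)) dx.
Let f(z) = 5*z^2/((z^2 + 31)*(z^2 + 56)). The denominator has no real zeros and deg Q - deg P = 2 ≥ 2, so the integral of f over the upper semicircle |z| = R tends to 0 as R → ∞. Closing the contour in the upper half-plane,
  ∫_{-∞}^{∞} f(x) dx = 2πi · Σ Res(f, z_k)  over the poles with Im z_k > 0.

Zeros of the denominator: z^2 + 56 = 0 gives z = ±2*sqrt(14)*I; z^2 + 31 = 0 gives z = ±sqrt(31)*I.
Upper half-plane: z = 2*sqrt(14)*I, z = sqrt(31)*I (simple).

Each pole is a simple zero of Q(z) = z^4 + 87*z^2 + 1736, so Res(f, z₀) = P(z₀)/Q'(z₀) with P(z) = 5*z^2, Q'(z) = 4*z^3 + 174*z:
  Res(f, 2*sqrt(14)*I) = (-280)/(-100*sqrt(14)*I) = -sqrt(14)*I/5
  Res(f, sqrt(31)*I) = (-155)/(50*sqrt(31)*I) = sqrt(31)*I/10

Sum of residues: I*(-2*sqrt(14) + sqrt(31))/10
∫_{-∞}^{∞} f(x) dx = 2πi · (I*(-2*sqrt(14) + sqrt(31))/10) = pi*(-sqrt(31) + 2*sqrt(14))/5

Final answer: pi*(-sqrt(31) + 2*sqrt(14))/5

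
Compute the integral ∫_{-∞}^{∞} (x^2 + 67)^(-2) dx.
Let f(z) = (z^2 + 67)^(-2). The denominator has no real zeros and deg Q - deg P = 4 ≥ 2, so the integral of f over the upper semicircle |z| = R tends to 0 as R → ∞. Closing the contour in the upper half-plane,
  ∫_{-∞}^{∞} f(x) dx = 2πi · Σ Res(f, z_k)  over the poles with Im z_k > 0.

Zeros of the denominator: z^2 + 67 = 0 gives z = ±sqrt(67)*I.
Upper half-plane: z = sqrt(67)*I (a pole of order 2).

Write f(z) = g(z)/(z - sqrt(67)*I)^2 with g(z) = (z + sqrt(67)*I)^(-2). For a double pole, Res(f, z₀) = g'(z₀):
  g'(z) = -2/(z + sqrt(67)*I)^3
  Res(f, sqrt(67)*I) = g'(sqrt(67)*I) = -sqrt(67)*I/17956

∫_{-∞}^{∞} f(x) dx = 2πi · (-sqrt(67)*I/17956) = sqrt(67)*pi/8978

Final answer: sqrt(67)*pi/8978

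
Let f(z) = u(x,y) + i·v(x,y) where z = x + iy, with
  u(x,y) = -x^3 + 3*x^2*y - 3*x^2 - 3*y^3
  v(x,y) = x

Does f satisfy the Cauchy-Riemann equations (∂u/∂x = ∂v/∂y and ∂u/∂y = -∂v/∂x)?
∂u/∂x = -3*x^2 + 6*x*y - 6*x
∂v/∂y = 0
∂u/∂y = 3*x^2 - 9*y^2
∂v/∂x = 1
∂u/∂x ≠ ∂v/∂y and ∂u/∂y ≠ -∂v/∂x; the Cauchy-Riemann equations are not satisfied, so f is not analytic.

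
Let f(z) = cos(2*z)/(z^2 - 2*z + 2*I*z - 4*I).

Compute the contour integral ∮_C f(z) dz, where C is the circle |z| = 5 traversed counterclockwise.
By the residue theorem, ∮_C f(z) dz = 2πi · (sum of the residues of f at the poles inside |z| = 5).

The denominator factors as (z - 2)*(z + 2*I), so the singularities of f are simple poles at z = 2, z = -2*I.
  |2|² = 4 < 25 = 5², so this pole is inside the contour.
  |-2*I|² = 4 < 25 = 5², so this pole is inside the contour.

With P(z) = cos(2*z) and Q(z) = z^2 - 2*z + 2*I*z - 4*I, each pole is simple, so Res(f, z₀) = P(z₀)/Q'(z₀) with Q'(z) = 2*z - 2 + 2*I.
  Res(f, 2) = P(2)/Q'(2) = (cos(4))/(2 + 2*I) = (1/4 - I/4)*cos(4)
  Res(f, -2*I) = P(-2*I)/Q'(-2*I) = (cosh(4))/(-2 - 2*I) = (-1/4 + I/4)*cosh(4)

Sum of residues inside C: (1/4 - I/4)*cos(4) + (-1/4 + I/4)*cosh(4)
∮_C f(z) dz = 2πi · ((1/4 - I/4)*cos(4) + (-1/4 + I/4)*cosh(4)) = pi*(-1/2 - I/2)*cosh(4) + pi*(1/2 + I/2)*cos(4)

Final answer: pi*(-1/2 - I/2)*cosh(4) + pi*(1/2 + I/2)*cos(4)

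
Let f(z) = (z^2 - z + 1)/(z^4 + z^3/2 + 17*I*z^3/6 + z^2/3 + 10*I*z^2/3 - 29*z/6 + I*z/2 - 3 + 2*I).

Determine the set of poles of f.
The singularities of f are the zeros of the denominator. Factoring,
  z^4 + z^3/2 + 17*I*z^3/6 + z^2/3 + 10*I*z^2/3 - 29*z/6 + I*z/2 - 3 + 2*I = (z + 1/2 - I/2)*(z + 3*I)*(z + 1 - 2*I/3)*(z - 1 + I)
so the candidates are z = -1/2 + I/2, z = -3*I, z = -1 + 2*I/3, z = 1 - I.

Check the numerator P(z) = z^2 - z + 1 at each one:
  P(-1/2 + I/2) = 3/2 - I ≠ 0, so z = -1/2 + I/2 is a (simple) pole.
  P(-3*I) = -8 + 3*I ≠ 0, so z = -3*I is a (simple) pole.
  P(-1 + 2*I/3) = 23/9 - 2*I ≠ 0, so z = -1 + 2*I/3 is a (simple) pole.
  P(1 - I) = -I ≠ 0, so z = 1 - I is a (simple) pole.

Poles of f: {-1 + 2*I/3, -1/2 + I/2, -3*I, 1 - I}

Final answer: {-1 + 2*I/3, -1/2 + I/2, -3*I, 1 - I}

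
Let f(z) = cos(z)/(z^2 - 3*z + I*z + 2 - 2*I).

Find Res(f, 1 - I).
Write f(z) = P(z)/Q(z) with P(z) = cos(z) and Q(z) = z^2 - 3*z + I*z + 2 - 2*I.
The denominator factors as Q(z) = (z - 1 + I)*(z - 2), so z = 1 - I is a simple zero of Q and P is analytic there; z = 1 - I is therefore a simple pole and
  Res(f, z₀) = P(z₀)/Q'(z₀).

Q'(z) = 2*z - 3 + I, so Q'(1 - I) = -1 - I.
P(1 - I) = cos(1 - I).

Res(f, 1 - I) = (cos(1 - I))/(-1 - I) = (-1/2 + I/2)*cos(1 - I)

Final answer: (-1/2 + I/2)*cos(1 - I)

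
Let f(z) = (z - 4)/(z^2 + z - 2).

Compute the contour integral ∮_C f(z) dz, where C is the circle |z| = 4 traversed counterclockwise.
2*I*pi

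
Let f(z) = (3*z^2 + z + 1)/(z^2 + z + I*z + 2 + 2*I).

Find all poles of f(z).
The singularities of f are the zeros of the denominator. Factoring,
  z^2 + z + I*z + 2 + 2*I = (z + 2*I)*(z + 1 - I)
so the candidates are z = -2*I, z = -1 + I.

Check the numerator P(z) = 3*z^2 + z + 1 at each one:
  P(-2*I) = -11 - 2*I ≠ 0, so z = -2*I is a (simple) pole.
  P(-1 + I) = -5*I ≠ 0, so z = -1 + I is a (simple) pole.

Poles of f: {-1 + I, -2*I}

Final answer: {-1 + I, -2*I}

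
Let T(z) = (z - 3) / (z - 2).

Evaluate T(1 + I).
3/2 + I/2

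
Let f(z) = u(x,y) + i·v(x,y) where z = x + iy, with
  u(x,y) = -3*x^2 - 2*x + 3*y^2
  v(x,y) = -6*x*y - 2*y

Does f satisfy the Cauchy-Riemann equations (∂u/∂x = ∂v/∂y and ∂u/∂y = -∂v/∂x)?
∂u/∂x = -6*x - 2
∂v/∂y = -6*x - 2
∂u/∂y = 6*y
∂v/∂x = -6*y
∂u/∂x = ∂v/∂y and ∂u/∂y = -∂v/∂x hold identically; f is analytic.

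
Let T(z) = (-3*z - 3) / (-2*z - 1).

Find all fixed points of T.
T(z) = z means -3*z - 3 = z*(-2*z - 1), i.e.
  -2*z^2 + 2*z + 3 = 0.
Discriminant: (2)^2 - 4*(-2)*(3) = 28, so the roots are real.
  z = (-2 ± sqrt(28))/(2*(-2))
Fixed points: {1/2 - sqrt(7)/2, 1/2 + sqrt(7)/2}

Final answer: {1/2 - sqrt(7)/2, 1/2 + sqrt(7)/2}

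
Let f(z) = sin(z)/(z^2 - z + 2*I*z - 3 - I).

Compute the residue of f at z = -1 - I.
Write f(z) = P(z)/Q(z) with P(z) = sin(z) and Q(z) = z^2 - z + 2*I*z - 3 - I.
The denominator factors as Q(z) = (z + 1 + I)*(z - 2 + I), so z = -1 - I is a simple zero of Q and P is analytic there; z = -1 - I is therefore a simple pole and
  Res(f, z₀) = P(z₀)/Q'(z₀).

Q'(z) = 2*z - 1 + 2*I, so Q'(-1 - I) = -3.
P(-1 - I) = -sin(1 + I).

Res(f, -1 - I) = (-sin(1 + I))/(-3) = sin(1 + I)/3

Final answer: sin(1 + I)/3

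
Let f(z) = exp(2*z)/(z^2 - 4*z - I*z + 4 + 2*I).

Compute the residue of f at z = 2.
Write f(z) = P(z)/Q(z) with P(z) = exp(2*z) and Q(z) = z^2 - 4*z - I*z + 4 + 2*I.
The denominator factors as Q(z) = (z - 2)*(z - 2 - I), so z = 2 is a simple zero of Q and P is analytic there; z = 2 is therefore a simple pole and
  Res(f, z₀) = P(z₀)/Q'(z₀).

Q'(z) = 2*z - 4 - I, so Q'(2) = -I.
P(2) = exp(4).

Res(f, 2) = (exp(4))/(-I) = I*exp(4)

Final answer: I*exp(4)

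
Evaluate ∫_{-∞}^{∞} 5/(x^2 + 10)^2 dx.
sqrt(10)*pi/40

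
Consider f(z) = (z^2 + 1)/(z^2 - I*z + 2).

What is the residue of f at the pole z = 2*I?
Write f(z) = P(z)/Q(z) with P(z) = z^2 + 1 and Q(z) = z^2 - I*z + 2.
The denominator factors as Q(z) = (z + I)*(z - 2*I), so z = 2*I is a simple zero of Q and P is analytic there; z = 2*I is therefore a simple pole and
  Res(f, z₀) = P(z₀)/Q'(z₀).

Q'(z) = 2*z - I, so Q'(2*I) = 3*I.
P(2*I) = -3.

Res(f, 2*I) = (-3)/(3*I) = I

Final answer: I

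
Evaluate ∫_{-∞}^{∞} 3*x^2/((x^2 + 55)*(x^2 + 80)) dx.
3*pi*(-sqrt(55) + 4*sqrt(5))/25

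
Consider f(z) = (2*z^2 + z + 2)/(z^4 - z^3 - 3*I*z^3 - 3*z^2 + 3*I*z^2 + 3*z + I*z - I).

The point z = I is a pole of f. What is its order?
Factor the denominator:
  z^4 - z^3 - 3*I*z^3 - 3*z^2 + 3*I*z^2 + 3*z + I*z - I = (z - I)^3*(z - 1)

The numerator P(z) = 2*z^2 + z + 2 has P(I) = I ≠ 0, so no factor of (z - I) cancels.
Near z = I we can therefore write f(z) = g(z)/(z - I)^3 with g analytic at I and g(I) ≠ 0 (g is the numerator divided by the remaining denominator factors).

Hence z = I is a pole of order 3.

Final answer: 3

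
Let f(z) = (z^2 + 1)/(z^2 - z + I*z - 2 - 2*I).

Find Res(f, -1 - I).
-1/2 - I/2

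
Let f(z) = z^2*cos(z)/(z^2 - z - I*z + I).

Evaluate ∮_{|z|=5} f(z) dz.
By the residue theorem, ∮_C f(z) dz = 2πi · (sum of the residues of f at the poles inside |z| = 5).

The denominator factors as (z - 1)*(z - I), so the singularities of f are simple poles at z = 1, z = I.
  |1|² = 1 < 25 = 5², so this pole is inside the contour.
  |I|² = 1 < 25 = 5², so this pole is inside the contour.

With P(z) = z^2*cos(z) and Q(z) = z^2 - z - I*z + I, each pole is simple, so Res(f, z₀) = P(z₀)/Q'(z₀) with Q'(z) = 2*z - 1 - I.
  Res(f, 1) = P(1)/Q'(1) = (cos(1))/(1 - I) = (1/2 + I/2)*cos(1)
  Res(f, I) = P(I)/Q'(I) = (-cosh(1))/(-1 + I) = (1/2 + I/2)*cosh(1)

Sum of residues inside C: (1/2 + I/2)*cos(1) + (1/2 + I/2)*cosh(1)
∮_C f(z) dz = 2πi · ((1/2 + I/2)*cos(1) + (1/2 + I/2)*cosh(1)) = pi*(-1 + I)*cos(1) + pi*(-1 + I)*cosh(1)

Final answer: pi*(-1 + I)*cos(1) + pi*(-1 + I)*cosh(1)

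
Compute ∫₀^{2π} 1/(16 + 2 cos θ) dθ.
Let J = ∫₀^{2π} dθ/(16 + 2 cos θ).
Put z = e^{iθ}: then cos θ = (z + 1/z)/2, dθ = dz/(iz), and z runs once counterclockwise around |z| = 1:
  J = ∮_{|z|=1} 1/(16 + 2*(z + 1/z)/2) · dz/(iz) = (2/i) ∮_{|z|=1} dz/(2*z^2 + 32*z + 2).
The roots of 2*z^2 + 32*z + 2 are z = (-16 ± sqrt(16^2 - 2^2))/2, with sqrt(252) = 6*sqrt(7); their product is 1, so only z₊ = -8 + 3*sqrt(7) lies inside the unit circle (z₋ = -8 - 3*sqrt(7) lies outside).
z₊ is a simple zero of q(z) = 2*z^2 + 32*z + 2, so Res(1/q, z₊) = 1/q'(z₊) with q'(z) = 4*z + 32; and q'(z₊) = 2*(z₊ - z₋) = 12*sqrt(7).
Therefore J = (2/i) · 2πi · 1/(12*sqrt(7)) = 2*pi/(6*sqrt(7)) = sqrt(7)*pi/21

Final answer: sqrt(7)*pi/21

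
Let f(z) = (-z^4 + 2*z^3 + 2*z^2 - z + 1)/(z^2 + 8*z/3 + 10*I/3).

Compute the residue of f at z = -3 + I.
Write f(z) = P(z)/Q(z) with P(z) = -z^4 + 2*z^3 + 2*z^2 - z + 1 and Q(z) = z^2 + 8*z/3 + 10*I/3.
The denominator factors as Q(z) = (z + 3 - I)*(z - 1/3 + I), so z = -3 + I is a simple zero of Q and P is analytic there; z = -3 + I is therefore a simple pole and
  Res(f, z₀) = P(z₀)/Q'(z₀).

Q'(z) = 2*z + 8/3, so Q'(-3 + I) = -10/3 + 2*I.
P(-3 + I) = -44 + 135*I.

Res(f, -3 + I) = (-44 + 135*I)/(-10/3 + 2*I) = 1875/68 - 1629*I/68

Final answer: 1875/68 - 1629*I/68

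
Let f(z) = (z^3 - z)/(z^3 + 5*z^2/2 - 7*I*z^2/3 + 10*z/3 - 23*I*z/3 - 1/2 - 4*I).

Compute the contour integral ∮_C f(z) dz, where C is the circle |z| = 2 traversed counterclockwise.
By the residue theorem, ∮_C f(z) dz = 2πi · (sum of the residues of f at the poles inside |z| = 2).

The denominator factors as (z + 2 + I)*(z + 1/2 - I/3)*(z - 3*I), so the singularities of f are simple poles at z = -2 - I, z = -1/2 + I/3, z = 3*I.
  |-2 - I|² = 5 > 4 = 2², so this pole is outside the contour.
  |-1/2 + I/3|² = 13/36 < 4 = 2², so this pole is inside the contour.
  |3*I|² = 9 > 4 = 2², so this pole is outside the contour.

With P(z) = z^3 - z and Q(z) = z^3 + 5*z^2/2 - 7*I*z^2/3 + 10*z/3 - 23*I*z/3 - 1/2 - 4*I, each pole is simple, so Res(f, z₀) = P(z₀)/Q'(z₀) with Q'(z) = 3*z^2 + 5*z - 14*I*z/3 + 10/3 - 23*I/3.
  Res(f, -1/2 + I/3) = P(-1/2 + I/3)/Q'(-1/2 + I/3) = (13/24 - 13*I/108)/(101/36 - 14*I/3) = 1079/15370 + 1703*I/23055

∮_C f(z) dz = 2πi · (1079/15370 + 1703*I/23055) = pi*(-3406/23055 + 1079*I/7685)

Final answer: pi*(-3406/23055 + 1079*I/7685)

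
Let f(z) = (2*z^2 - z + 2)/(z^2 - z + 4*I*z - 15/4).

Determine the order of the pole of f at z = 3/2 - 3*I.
Factor the denominator:
  z^2 - z + 4*I*z - 15/4 = (z - 3/2 + 3*I)*(z + 1/2 + I)

The numerator P(z) = 2*z^2 - z + 2 has P(3/2 - 3*I) = -13 - 15*I ≠ 0, so no factor of (z - 3/2 + 3*I) cancels.
Near z = 3/2 - 3*I we can therefore write f(z) = g(z)/(z - 3/2 + 3*I) with g analytic at 3/2 - 3*I and g(3/2 - 3*I) ≠ 0 (g is the numerator divided by the remaining denominator factors).

Hence z = 3/2 - 3*I is a pole of order 1.

Final answer: 1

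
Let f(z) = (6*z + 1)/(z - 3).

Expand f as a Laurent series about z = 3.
Put w = z - (3), i.e. z = w + 3. The denominator is w, so it suffices to rewrite the numerator in powers of w.

P(z) = 6*z + 1
P(w + 3) = 19 + 6*w

Dividing each term by w:
  f = 19/w + 6

Substituting back w = z - 3:
  f(z) = 19/(z - 3) + 6

The series is finite because the numerator is a polynomial; the negative powers form the principal part, and the coefficient of 1/(z - 3) gives Res(f, 3) = 19.

Final answer: 19/(z - 3) + 6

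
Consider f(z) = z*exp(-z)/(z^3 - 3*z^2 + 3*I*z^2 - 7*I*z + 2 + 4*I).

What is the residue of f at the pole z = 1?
(-3/10 + I/10)*exp(-1)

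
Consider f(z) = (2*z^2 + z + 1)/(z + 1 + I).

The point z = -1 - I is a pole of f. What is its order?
1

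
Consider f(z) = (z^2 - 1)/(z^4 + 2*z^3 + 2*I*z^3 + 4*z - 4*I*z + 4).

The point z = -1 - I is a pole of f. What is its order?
3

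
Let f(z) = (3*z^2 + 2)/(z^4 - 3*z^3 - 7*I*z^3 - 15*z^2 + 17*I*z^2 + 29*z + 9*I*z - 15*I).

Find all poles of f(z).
The singularities of f are the zeros of the denominator. Factoring,
  z^4 - 3*z^3 - 7*I*z^3 - 15*z^2 + 17*I*z^2 + 29*z + 9*I*z - 15*I = (z - I)*(z - 2 - I)*(z - 3*I)*(z - 1 - 2*I)
so the candidates are z = I, z = 2 + I, z = 3*I, z = 1 + 2*I.

Check the numerator P(z) = 3*z^2 + 2 at each one:
  P(I) = -1 ≠ 0, so z = I is a (simple) pole.
  P(2 + I) = 11 + 12*I ≠ 0, so z = 2 + I is a (simple) pole.
  P(3*I) = -25 ≠ 0, so z = 3*I is a (simple) pole.
  P(1 + 2*I) = -7 + 12*I ≠ 0, so z = 1 + 2*I is a (simple) pole.

Poles of f: {I, 3*I, 1 + 2*I, 2 + I}

Final answer: {I, 3*I, 1 + 2*I, 2 + I}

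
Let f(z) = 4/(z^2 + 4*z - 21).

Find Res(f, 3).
Write f(z) = P(z)/Q(z) with P(z) = 4 and Q(z) = z^2 + 4*z - 21.
The denominator factors as Q(z) = (z - 3)*(z + 7), so z = 3 is a simple zero of Q and P is analytic there; z = 3 is therefore a simple pole and
  Res(f, z₀) = P(z₀)/Q'(z₀).

Q'(z) = 2*z + 4, so Q'(3) = 10.
P(3) = 4.

Res(f, 3) = (4)/(10) = 2/5

Final answer: 2/5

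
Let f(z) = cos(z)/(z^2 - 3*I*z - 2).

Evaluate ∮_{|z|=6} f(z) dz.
-2*pi*cosh(1) + 2*pi*cosh(2)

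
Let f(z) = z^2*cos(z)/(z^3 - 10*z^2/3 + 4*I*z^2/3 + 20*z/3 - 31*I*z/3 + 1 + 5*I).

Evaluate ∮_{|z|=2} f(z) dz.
By the residue theorem, ∮_C f(z) dz = 2πi · (sum of the residues of f at the poles inside |z| = 2).

The denominator factors as (z - 3 - 2*I)*(z + 3*I)*(z - 1/3 + I/3), so the singularities of f are simple poles at z = 3 + 2*I, z = -3*I, z = 1/3 - I/3.
  |3 + 2*I|² = 13 > 4 = 2², so this pole is outside the contour.
  |-3*I|² = 9 > 4 = 2², so this pole is outside the contour.
  |1/3 - I/3|² = 2/9 < 4 = 2², so this pole is inside the contour.

With P(z) = z^2*cos(z) and Q(z) = z^3 - 10*z^2/3 + 4*I*z^2/3 + 20*z/3 - 31*I*z/3 + 1 + 5*I, each pole is simple, so Res(f, z₀) = P(z₀)/Q'(z₀) with Q'(z) = 3*z^2 - 20*z/3 + 8*I*z/3 + 20/3 - 31*I/3.
  Res(f, 1/3 - I/3) = P(1/3 - I/3)/Q'(1/3 - I/3) = (-2*I*cos(1/3 - I/3)/9)/(16/3 - 71*I/9) = (142/7345 - 96*I/7345)*cos(1/3 - I/3)

∮_C f(z) dz = 2πi · ((142/7345 - 96*I/7345)*cos(1/3 - I/3)) = pi*(192/7345 + 284*I/7345)*cos(1/3 - I/3)

Final answer: pi*(192/7345 + 284*I/7345)*cos(1/3 - I/3)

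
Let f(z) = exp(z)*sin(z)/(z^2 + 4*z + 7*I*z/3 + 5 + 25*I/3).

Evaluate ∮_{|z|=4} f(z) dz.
pi*(66/157 - 36*I/157)*exp(-1 - 3*I)*sin(1 + 3*I) + pi*(-66/157 + 36*I/157)*exp(-3 + 2*I/3)*sin(3 - 2*I/3)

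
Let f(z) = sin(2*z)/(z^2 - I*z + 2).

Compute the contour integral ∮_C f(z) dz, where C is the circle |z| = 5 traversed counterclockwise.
By the residue theorem, ∮_C f(z) dz = 2πi · (sum of the residues of f at the poles inside |z| = 5).

The denominator factors as (z + I)*(z - 2*I), so the singularities of f are simple poles at z = -I, z = 2*I.
  |-I|² = 1 < 25 = 5², so this pole is inside the contour.
  |2*I|² = 4 < 25 = 5², so this pole is inside the contour.

With P(z) = sin(2*z) and Q(z) = z^2 - I*z + 2, each pole is simple, so Res(f, z₀) = P(z₀)/Q'(z₀) with Q'(z) = 2*z - I.
  Res(f, -I) = P(-I)/Q'(-I) = (-I*sinh(2))/(-3*I) = sinh(2)/3
  Res(f, 2*I) = P(2*I)/Q'(2*I) = (I*sinh(4))/(3*I) = sinh(4)/3

Sum of residues inside C: sinh(2)/3 + sinh(4)/3
∮_C f(z) dz = 2πi · (sinh(2)/3 + sinh(4)/3) = 2*I*pi*sinh(2)/3 + 2*I*pi*sinh(4)/3

Final answer: 2*I*pi*sinh(2)/3 + 2*I*pi*sinh(4)/3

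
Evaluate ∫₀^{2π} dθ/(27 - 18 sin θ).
Call the integral J. The integrand is 2π-periodic and we integrate over a full period, so shifting θ does not change the value (θ → θ + π/2 turns sin θ into cos θ; θ → θ + π flips the sign of the trig term). Hence
  J = ∫₀^{2π} dθ/(27 + 18 cos θ).
Put z = e^{iθ}: then cos θ = (z + 1/z)/2, dθ = dz/(iz), and z runs once counterclockwise around |z| = 1:
  J = ∮_{|z|=1} 1/(27 + 18*(z + 1/z)/2) · dz/(iz) = (2/i) ∮_{|z|=1} dz/(18*z^2 + 54*z + 18).
The roots of 18*z^2 + 54*z + 18 are z = (-27 ± sqrt(27^2 - 18^2))/18, with sqrt(405) = 9*sqrt(5); their product is 1, so only z₊ = -3/2 + sqrt(5)/2 lies inside the unit circle (z₋ = -3/2 - sqrt(5)/2 lies outside).
z₊ is a simple zero of q(z) = 18*z^2 + 54*z + 18, so Res(1/q, z₊) = 1/q'(z₊) with q'(z) = 36*z + 54; and q'(z₊) = 18*(z₊ - z₋) = 18*sqrt(5).
Therefore J = (2/i) · 2πi · 1/(18*sqrt(5)) = 2*pi/(9*sqrt(5)) = 2*sqrt(5)*pi/45

Final answer: 2*sqrt(5)*pi/45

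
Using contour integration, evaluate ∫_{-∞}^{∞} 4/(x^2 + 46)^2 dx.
sqrt(46)*pi/1058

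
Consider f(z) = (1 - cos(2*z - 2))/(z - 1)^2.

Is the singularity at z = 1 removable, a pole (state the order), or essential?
Let u = z - 1. The argument of cos is 2*z - 2 = 2u, so
  f = (1 - cos(2u))/u^2 = ((2u)^2/2 - (2u)^4/24 + ...)/u^2 = 2 - (2/3)*u^2 + ...
The Laurent expansion about u = 0 has no negative powers; equivalently lim_{z→1} f(z) = 2 exists and is finite.
So the singularity is removable.

Final answer: removable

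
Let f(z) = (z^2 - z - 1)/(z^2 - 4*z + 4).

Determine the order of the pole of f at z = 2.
Factor the denominator:
  z^2 - 4*z + 4 = (z - 2)^2

The numerator P(z) = z^2 - z - 1 has P(2) = 1 ≠ 0, so no factor of (z - 2) cancels.
Near z = 2 we can therefore write f(z) = g(z)/(z - 2)^2 with g analytic at 2 and g(2) ≠ 0 (g is just the numerator).

Hence z = 2 is a pole of order 2.

Final answer: 2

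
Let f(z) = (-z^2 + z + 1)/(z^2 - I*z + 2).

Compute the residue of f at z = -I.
Write f(z) = P(z)/Q(z) with P(z) = -z^2 + z + 1 and Q(z) = z^2 - I*z + 2.
The denominator factors as Q(z) = (z + I)*(z - 2*I), so z = -I is a simple zero of Q and P is analytic there; z = -I is therefore a simple pole and
  Res(f, z₀) = P(z₀)/Q'(z₀).

Q'(z) = 2*z - I, so Q'(-I) = -3*I.
P(-I) = 2 - I.

Res(f, -I) = (2 - I)/(-3*I) = 1/3 + 2*I/3

Final answer: 1/3 + 2*I/3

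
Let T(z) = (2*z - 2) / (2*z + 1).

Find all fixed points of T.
T(z) = z means 2*z - 2 = z*(2*z + 1), i.e.
  2*z^2 - z + 2 = 0.
Discriminant: (-1)^2 - 4*(2)*(2) = -15, so the roots are complex conjugates.
  z = (1 ± I*sqrt(15))/(2*(2))
Fixed points: {1/4 - sqrt(15)*I/4, 1/4 + sqrt(15)*I/4}

Final answer: {1/4 - sqrt(15)*I/4, 1/4 + sqrt(15)*I/4}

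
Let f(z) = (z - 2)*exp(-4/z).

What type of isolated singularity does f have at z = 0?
essential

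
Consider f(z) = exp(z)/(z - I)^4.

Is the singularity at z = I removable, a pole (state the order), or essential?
pole of order 4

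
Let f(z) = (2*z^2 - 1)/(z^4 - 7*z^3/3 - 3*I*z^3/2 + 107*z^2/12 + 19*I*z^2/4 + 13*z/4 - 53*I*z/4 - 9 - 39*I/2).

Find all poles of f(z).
The singularities of f are the zeros of the denominator. Factoring,
  z^4 - 7*z^3/3 - 3*I*z^3/2 + 107*z^2/12 + 19*I*z^2/4 + 13*z/4 - 53*I*z/4 - 9 - 39*I/2 = (z - 1/3 - 3*I)*(z - 3/2 + 3*I)*(z + 1)*(z - 3/2 - 3*I/2)
so the candidates are z = 1/3 + 3*I, z = 3/2 - 3*I, z = -1, z = 3/2 + 3*I/2.

Check the numerator P(z) = 2*z^2 - 1 at each one:
  P(1/3 + 3*I) = -169/9 + 4*I ≠ 0, so z = 1/3 + 3*I is a (simple) pole.
  P(3/2 - 3*I) = -29/2 - 18*I ≠ 0, so z = 3/2 - 3*I is a (simple) pole.
  P(-1) = 1 ≠ 0, so z = -1 is a (simple) pole.
  P(3/2 + 3*I/2) = -1 + 9*I ≠ 0, so z = 3/2 + 3*I/2 is a (simple) pole.

Poles of f: {-1, 1/3 + 3*I, 3/2 - 3*I, 3/2 + 3*I/2}

Final answer: {-1, 1/3 + 3*I, 3/2 - 3*I, 3/2 + 3*I/2}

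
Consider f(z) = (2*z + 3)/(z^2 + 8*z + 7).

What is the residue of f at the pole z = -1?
Write f(z) = P(z)/Q(z) with P(z) = 2*z + 3 and Q(z) = z^2 + 8*z + 7.
The denominator factors as Q(z) = (z + 1)*(z + 7), so z = -1 is a simple zero of Q and P is analytic there; z = -1 is therefore a simple pole and
  Res(f, z₀) = P(z₀)/Q'(z₀).

Q'(z) = 2*z + 8, so Q'(-1) = 6.
P(-1) = 1.

Res(f, -1) = (1)/(6) = 1/6

Final answer: 1/6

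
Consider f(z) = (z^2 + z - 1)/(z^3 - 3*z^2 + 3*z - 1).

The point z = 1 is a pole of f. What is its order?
3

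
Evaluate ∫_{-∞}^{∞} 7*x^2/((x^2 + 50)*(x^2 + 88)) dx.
Let f(z) = 7*z^2/((z^2 + 50)*(z^2 + 88)). The denominator has no real zeros and deg Q - deg P = 2 ≥ 2, so the integral of f over the upper semicircle |z| = R tends to 0 as R → ∞. Closing the contour in the upper half-plane,
  ∫_{-∞}^{∞} f(x) dx = 2πi · Σ Res(f, z_k)  over the poles with Im z_k > 0.

Zeros of the denominator: z^2 + 88 = 0 gives z = ±2*sqrt(22)*I; z^2 + 50 = 0 gives z = ±5*sqrt(2)*I.
Upper half-plane: z = 5*sqrt(2)*I, z = 2*sqrt(22)*I (simple).

Each pole is a simple zero of Q(z) = z^4 + 138*z^2 + 4400, so Res(f, z₀) = P(z₀)/Q'(z₀) with P(z) = 7*z^2, Q'(z) = 4*z^3 + 276*z:
  Res(f, 5*sqrt(2)*I) = (-350)/(380*sqrt(2)*I) = 35*sqrt(2)*I/76
  Res(f, 2*sqrt(22)*I) = (-616)/(-152*sqrt(22)*I) = -7*sqrt(22)*I/38

Sum of residues: 7*I*(-2*sqrt(22) + 5*sqrt(2))/76
∫_{-∞}^{∞} f(x) dx = 2πi · (7*I*(-2*sqrt(22) + 5*sqrt(2))/76) = 7*pi*(-5*sqrt(2) + 2*sqrt(22))/38

Final answer: 7*pi*(-5*sqrt(2) + 2*sqrt(22))/38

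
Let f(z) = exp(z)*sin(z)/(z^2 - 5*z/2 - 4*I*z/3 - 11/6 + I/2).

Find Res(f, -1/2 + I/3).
Write f(z) = P(z)/Q(z) with P(z) = exp(z)*sin(z) and Q(z) = z^2 - 5*z/2 - 4*I*z/3 - 11/6 + I/2.
The denominator factors as Q(z) = (z - 3 - I)*(z + 1/2 - I/3), so z = -1/2 + I/3 is a simple zero of Q and P is analytic there; z = -1/2 + I/3 is therefore a simple pole and
  Res(f, z₀) = P(z₀)/Q'(z₀).

Q'(z) = 2*z - 5/2 - 4*I/3, so Q'(-1/2 + I/3) = -7/2 - 2*I/3.
P(-1/2 + I/3) = -exp(-1/2 + I/3)*sin(1/2 - I/3).

Res(f, -1/2 + I/3) = (-exp(-1/2 + I/3)*sin(1/2 - I/3))/(-7/2 - 2*I/3) = (126/457 - 24*I/457)*exp(-1/2 + I/3)*sin(1/2 - I/3)

Final answer: (126/457 - 24*I/457)*exp(-1/2 + I/3)*sin(1/2 - I/3)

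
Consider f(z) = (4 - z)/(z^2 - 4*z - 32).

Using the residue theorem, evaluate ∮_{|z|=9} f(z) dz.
By the residue theorem, ∮_C f(z) dz = 2πi · (sum of the residues of f at the poles inside |z| = 9).

The denominator factors as (z + 4)*(z - 8), so the singularities of f are simple poles at z = -4, z = 8.
  |-4|² = 16 < 81 = 9², so this pole is inside the contour.
  |8|² = 64 < 81 = 9², so this pole is inside the contour.

With P(z) = 4 - z and Q(z) = z^2 - 4*z - 32, each pole is simple, so Res(f, z₀) = P(z₀)/Q'(z₀) with Q'(z) = 2*z - 4.
  Res(f, -4) = P(-4)/Q'(-4) = (8)/(-12) = -2/3
  Res(f, 8) = P(8)/Q'(8) = (-4)/(12) = -1/3

Sum of residues inside C: -1
∮_C f(z) dz = 2πi · (-1) = -2*I*pi

Final answer: -2*I*pi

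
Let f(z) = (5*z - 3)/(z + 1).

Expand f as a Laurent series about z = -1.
Put w = z - (-1), i.e. z = w - 1. The denominator is w, so it suffices to rewrite the numerator in powers of w.

P(z) = 5*z - 3
P(w - 1) = -8 + 5*w

Dividing each term by w:
  f = -8/w + 5

Substituting back w = z + 1:
  f(z) = -8/(z + 1) + 5

The series is finite because the numerator is a polynomial; the negative powers form the principal part, and the coefficient of 1/(z + 1) gives Res(f, -1) = -8.

Final answer: -8/(z + 1) + 5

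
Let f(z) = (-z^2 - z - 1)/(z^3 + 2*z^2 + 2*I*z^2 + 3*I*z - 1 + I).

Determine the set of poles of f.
The singularities of f are the zeros of the denominator. Factoring,
  z^3 + 2*z^2 + 2*I*z^2 + 3*I*z - 1 + I = (z + I)*(z + 1 + I)*(z + 1)
so the candidates are z = -I, z = -1 - I, z = -1.

Check the numerator P(z) = -z^2 - z - 1 at each one:
  P(-I) = I ≠ 0, so z = -I is a (simple) pole.
  P(-1 - I) = -I ≠ 0, so z = -1 - I is a (simple) pole.
  P(-1) = -1 ≠ 0, so z = -1 is a (simple) pole.

Poles of f: {-1 - I, -1, -I}

Final answer: {-1 - I, -1, -I}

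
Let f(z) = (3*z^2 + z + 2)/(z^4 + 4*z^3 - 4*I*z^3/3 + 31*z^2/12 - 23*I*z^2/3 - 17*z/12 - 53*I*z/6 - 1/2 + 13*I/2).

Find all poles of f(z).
The singularities of f are the zeros of the denominator. Factoring,
  z^4 + 4*z^3 - 4*I*z^3/3 + 31*z^2/12 - 23*I*z^2/3 - 17*z/12 - 53*I*z/6 - 1/2 + 13*I/2 = (z - 1/2 - 2*I)*(z - 1/2)*(z + 3)*(z + 2 + 2*I/3)
so the candidates are z = 1/2 + 2*I, z = 1/2, z = -3, z = -2 - 2*I/3.

Check the numerator P(z) = 3*z^2 + z + 2 at each one:
  P(1/2 + 2*I) = -35/4 + 8*I ≠ 0, so z = 1/2 + 2*I is a (simple) pole.
  P(1/2) = 13/4 ≠ 0, so z = 1/2 is a (simple) pole.
  P(-3) = 26 ≠ 0, so z = -3 is a (simple) pole.
  P(-2 - 2*I/3) = 32/3 + 22*I/3 ≠ 0, so z = -2 - 2*I/3 is a (simple) pole.

Poles of f: {-3, -2 - 2*I/3, 1/2, 1/2 + 2*I}

Final answer: {-3, -2 - 2*I/3, 1/2, 1/2 + 2*I}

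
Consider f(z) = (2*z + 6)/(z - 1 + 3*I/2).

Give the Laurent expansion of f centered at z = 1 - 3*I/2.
Put w = z - (1 - 3*I/2), i.e. z = w + 1 - 3*I/2. The denominator is w, so it suffices to rewrite the numerator in powers of w.

P(z) = 2*z + 6
P(w + 1 - 3*I/2) = 8 - 3*I + 2*w

Dividing each term by w:
  f = (8 - 3*I)/w + 2

Substituting back w = z - 1 + 3*I/2:
  f(z) = (8 - 3*I)/(z - 1 + 3*I/2) + 2

The series is finite because the numerator is a polynomial; the negative powers form the principal part, and the coefficient of 1/(z - 1 + 3*I/2) gives Res(f, 1 - 3*I/2) = 8 - 3*I.

Final answer: (8 - 3*I)/(z - 1 + 3*I/2) + 2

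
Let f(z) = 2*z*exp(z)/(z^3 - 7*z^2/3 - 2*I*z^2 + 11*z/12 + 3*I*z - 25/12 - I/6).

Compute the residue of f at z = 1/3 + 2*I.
Write f(z) = P(z)/Q(z) with P(z) = 2*z*exp(z) and Q(z) = z^3 - 7*z^2/3 - 2*I*z^2 + 11*z/12 + 3*I*z - 25/12 - I/6.
The denominator factors as Q(z) = (z + I/2)*(z - 1/3 - 2*I)*(z - 2 - I/2), so z = 1/3 + 2*I is a simple zero of Q and P is analytic there; z = 1/3 + 2*I is therefore a simple pole and
  Res(f, z₀) = P(z₀)/Q'(z₀).

Q'(z) = 3*z^2 - 14*z/3 - 4*I*z + 11/12 + 3*I, so Q'(1/3 + 2*I) = -155/36 - 11*I/3.
P(1/3 + 2*I) = (2/3 + 4*I)*exp(1/3 + 2*I).

Res(f, 1/3 + 2*I) = ((2/3 + 4*I)*exp(1/3 + 2*I))/(-155/36 - 11*I/3) = (-22728/41449 - 19152*I/41449)*exp(1/3 + 2*I)

Final answer: (-22728/41449 - 19152*I/41449)*exp(1/3 + 2*I)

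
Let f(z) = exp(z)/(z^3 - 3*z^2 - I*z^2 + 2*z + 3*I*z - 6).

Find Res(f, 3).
Write f(z) = P(z)/Q(z) with P(z) = exp(z) and Q(z) = z^3 - 3*z^2 - I*z^2 + 2*z + 3*I*z - 6.
The denominator factors as Q(z) = (z + I)*(z - 3)*(z - 2*I), so z = 3 is a simple zero of Q and P is analytic there; z = 3 is therefore a simple pole and
  Res(f, z₀) = P(z₀)/Q'(z₀).

Q'(z) = 3*z^2 - 6*z - 2*I*z + 2 + 3*I, so Q'(3) = 11 - 3*I.
P(3) = exp(3).

Res(f, 3) = (exp(3))/(11 - 3*I) = (11/130 + 3*I/130)*exp(3)

Final answer: (11/130 + 3*I/130)*exp(3)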